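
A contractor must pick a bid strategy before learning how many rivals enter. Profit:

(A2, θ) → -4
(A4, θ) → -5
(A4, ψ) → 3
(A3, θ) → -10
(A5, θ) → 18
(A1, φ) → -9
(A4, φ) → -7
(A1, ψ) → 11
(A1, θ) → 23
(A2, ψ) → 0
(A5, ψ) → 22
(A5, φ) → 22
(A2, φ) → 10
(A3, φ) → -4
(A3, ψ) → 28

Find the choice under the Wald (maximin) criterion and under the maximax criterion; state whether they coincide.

maximin → A5; maximax → A3 (disagree)

Row minima: A1=-9, A2=-4, A3=-10, A4=-7, A5=18
Best worst-case = 18 → A5.
Row maxima: A1=23, A2=10, A3=28, A4=3, A5=22
Best best-case = 28 → A3.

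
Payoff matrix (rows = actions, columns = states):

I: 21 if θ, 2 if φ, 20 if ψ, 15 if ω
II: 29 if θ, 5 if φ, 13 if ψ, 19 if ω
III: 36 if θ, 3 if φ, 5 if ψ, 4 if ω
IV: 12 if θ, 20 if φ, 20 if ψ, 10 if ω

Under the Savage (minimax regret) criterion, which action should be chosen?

Column bests: θ=36, φ=20, ψ=20, ω=19.
I regrets: 15, 18, 0, 4 → max 18
II regrets: 7, 15, 7, 0 → max 15
III regrets: 0, 17, 15, 15 → max 17
IV regrets: 24, 0, 0, 9 → max 24
Smallest max regret = 15 → II.

II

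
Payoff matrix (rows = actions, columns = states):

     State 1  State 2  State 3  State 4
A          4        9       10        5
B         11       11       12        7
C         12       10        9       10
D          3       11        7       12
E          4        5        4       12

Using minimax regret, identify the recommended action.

Column bests: State 1=12, State 2=11, State 3=12, State 4=12.
A regrets: 8, 2, 2, 7 → max 8
B regrets: 1, 0, 0, 5 → max 5
C regrets: 0, 1, 3, 2 → max 3
D regrets: 9, 0, 5, 0 → max 9
E regrets: 8, 6, 8, 0 → max 8
Smallest max regret = 3 → C.

C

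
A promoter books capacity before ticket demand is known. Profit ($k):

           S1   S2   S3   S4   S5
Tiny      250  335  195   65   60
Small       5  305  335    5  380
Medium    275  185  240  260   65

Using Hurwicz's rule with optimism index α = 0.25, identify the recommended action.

Tiny: 0.25·335 + 0.75·60 = 128.75
Small: 0.25·380 + 0.75·5 = 98.75
Medium: 0.25·275 + 0.75·65 = 117.5
Highest Hurwicz score = 128.75 → Tiny.

Tiny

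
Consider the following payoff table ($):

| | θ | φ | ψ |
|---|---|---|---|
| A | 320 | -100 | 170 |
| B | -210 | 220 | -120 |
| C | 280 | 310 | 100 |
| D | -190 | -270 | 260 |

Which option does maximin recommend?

Row minima: A=-100, B=-210, C=100, D=-270
Best worst-case = 100 → C.

C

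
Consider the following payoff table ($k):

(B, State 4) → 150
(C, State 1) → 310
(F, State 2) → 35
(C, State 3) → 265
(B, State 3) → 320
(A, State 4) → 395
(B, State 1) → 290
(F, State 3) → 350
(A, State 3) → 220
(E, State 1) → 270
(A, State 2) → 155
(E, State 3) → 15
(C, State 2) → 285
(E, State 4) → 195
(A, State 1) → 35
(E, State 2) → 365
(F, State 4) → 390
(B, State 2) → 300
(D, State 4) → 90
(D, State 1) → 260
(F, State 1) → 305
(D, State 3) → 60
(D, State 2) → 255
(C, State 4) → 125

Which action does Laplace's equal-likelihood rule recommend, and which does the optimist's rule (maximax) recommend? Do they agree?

laplace → F; maximax → A (disagree)

Row averages: A=201.25, B=265, C=246.25, D=166.25, E=211.25, F=270
Highest average = 270 → F.
Row maxima: A=395, B=320, C=310, D=260, E=365, F=390
Best best-case = 395 → A.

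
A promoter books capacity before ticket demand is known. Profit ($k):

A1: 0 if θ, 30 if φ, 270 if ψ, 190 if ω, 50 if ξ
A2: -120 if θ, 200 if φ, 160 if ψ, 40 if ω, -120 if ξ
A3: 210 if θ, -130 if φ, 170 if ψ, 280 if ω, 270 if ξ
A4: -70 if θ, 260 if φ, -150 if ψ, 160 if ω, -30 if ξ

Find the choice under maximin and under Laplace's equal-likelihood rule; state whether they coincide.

Row minima: A1=0, A2=-120, A3=-130, A4=-150
Best worst-case = 0 → A1.
Row averages: A1=108, A2=32, A3=160, A4=34
Highest average = 160 → A3.

maximin → A1; laplace → A3 (disagree)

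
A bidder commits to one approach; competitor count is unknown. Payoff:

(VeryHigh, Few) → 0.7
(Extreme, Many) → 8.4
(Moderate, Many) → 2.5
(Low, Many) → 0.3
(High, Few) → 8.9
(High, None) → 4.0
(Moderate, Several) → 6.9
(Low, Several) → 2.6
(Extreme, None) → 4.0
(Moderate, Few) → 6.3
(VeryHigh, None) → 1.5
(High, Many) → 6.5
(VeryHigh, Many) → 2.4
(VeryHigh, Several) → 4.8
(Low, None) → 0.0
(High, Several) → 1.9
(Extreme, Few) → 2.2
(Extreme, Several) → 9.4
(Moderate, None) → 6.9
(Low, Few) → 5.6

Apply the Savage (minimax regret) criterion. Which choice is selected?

Moderate

Column bests: None=6.9, Few=8.9, Several=9.4, Many=8.4.
Low regrets: 6.9, 3.3, 6.8, 8.1 → max 8.1
Moderate regrets: 0.0, 2.6, 2.5, 5.9 → max 5.9
High regrets: 2.9, 0.0, 7.5, 1.9 → max 7.5
VeryHigh regrets: 5.4, 8.2, 4.6, 6.0 → max 8.2
Extreme regrets: 2.9, 6.7, 0.0, 0.0 → max 6.7
Smallest max regret = 5.9 → Moderate.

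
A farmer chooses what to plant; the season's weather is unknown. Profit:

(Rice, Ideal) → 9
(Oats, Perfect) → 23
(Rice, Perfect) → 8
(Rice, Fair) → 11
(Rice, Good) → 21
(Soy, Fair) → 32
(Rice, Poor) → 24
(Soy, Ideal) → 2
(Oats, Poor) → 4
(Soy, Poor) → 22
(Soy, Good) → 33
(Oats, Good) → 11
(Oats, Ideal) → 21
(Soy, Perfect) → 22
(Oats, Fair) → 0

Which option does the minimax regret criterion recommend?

Soy

Column bests: Poor=24, Fair=32, Good=33, Ideal=21, Perfect=23.
Rice regrets: 0, 21, 12, 12, 15 → max 21
Oats regrets: 20, 32, 22, 0, 0 → max 32
Soy regrets: 2, 0, 0, 19, 1 → max 19
Smallest max regret = 19 → Soy.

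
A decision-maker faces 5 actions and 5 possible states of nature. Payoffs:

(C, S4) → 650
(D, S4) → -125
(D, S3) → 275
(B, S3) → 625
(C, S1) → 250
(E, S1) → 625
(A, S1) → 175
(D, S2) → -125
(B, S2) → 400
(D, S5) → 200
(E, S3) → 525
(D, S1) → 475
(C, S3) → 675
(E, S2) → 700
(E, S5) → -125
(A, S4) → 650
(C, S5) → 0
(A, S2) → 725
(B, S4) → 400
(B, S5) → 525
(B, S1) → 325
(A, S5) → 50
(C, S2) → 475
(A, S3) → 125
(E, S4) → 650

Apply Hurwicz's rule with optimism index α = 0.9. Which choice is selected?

A: 0.9·725 + 0.1·50 = 657.5
B: 0.9·625 + 0.1·325 = 595
C: 0.9·675 + 0.1·0 = 607.5
D: 0.9·475 + 0.1·(-125) = 415
E: 0.9·700 + 0.1·(-125) = 617.5
Highest Hurwicz score = 657.5 → A.

A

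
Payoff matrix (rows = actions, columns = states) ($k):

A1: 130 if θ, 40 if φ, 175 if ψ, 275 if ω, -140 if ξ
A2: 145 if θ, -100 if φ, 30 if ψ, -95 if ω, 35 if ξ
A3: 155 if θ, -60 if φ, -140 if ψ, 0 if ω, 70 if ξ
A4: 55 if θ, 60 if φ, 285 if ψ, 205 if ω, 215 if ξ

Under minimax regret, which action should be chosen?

Column bests: θ=155, φ=60, ψ=285, ω=275, ξ=215.
A1 regrets: 25, 20, 110, 0, 355 → max 355
A2 regrets: 10, 160, 255, 370, 180 → max 370
A3 regrets: 0, 120, 425, 275, 145 → max 425
A4 regrets: 100, 0, 0, 70, 0 → max 100
Smallest max regret = 100 → A4.

A4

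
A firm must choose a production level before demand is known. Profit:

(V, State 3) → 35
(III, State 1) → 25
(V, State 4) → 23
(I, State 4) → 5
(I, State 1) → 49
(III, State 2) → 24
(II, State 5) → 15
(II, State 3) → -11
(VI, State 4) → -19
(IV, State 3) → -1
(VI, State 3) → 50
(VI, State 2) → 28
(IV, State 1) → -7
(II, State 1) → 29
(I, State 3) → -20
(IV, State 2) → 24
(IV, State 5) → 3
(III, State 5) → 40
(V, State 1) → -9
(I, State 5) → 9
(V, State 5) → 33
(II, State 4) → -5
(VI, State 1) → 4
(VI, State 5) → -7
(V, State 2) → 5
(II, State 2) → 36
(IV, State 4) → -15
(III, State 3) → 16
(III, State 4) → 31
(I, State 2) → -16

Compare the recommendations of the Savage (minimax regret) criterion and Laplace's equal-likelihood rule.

Column bests: State 1=49, State 2=36, State 3=50, State 4=31, State 5=40.
I regrets: 0, 52, 70, 26, 31 → max 70
II regrets: 20, 0, 61, 36, 25 → max 61
III regrets: 24, 12, 34, 0, 0 → max 34
IV regrets: 56, 12, 51, 46, 37 → max 56
V regrets: 58, 31, 15, 8, 7 → max 58
VI regrets: 45, 8, 0, 50, 47 → max 50
Smallest max regret = 34 → III.
Row averages: I=5.4, II=12.8, III=27.2, IV=0.8, V=17.4, VI=11.2
Highest average = 27.2 → III.

minimax regret → III; laplace → III (agree)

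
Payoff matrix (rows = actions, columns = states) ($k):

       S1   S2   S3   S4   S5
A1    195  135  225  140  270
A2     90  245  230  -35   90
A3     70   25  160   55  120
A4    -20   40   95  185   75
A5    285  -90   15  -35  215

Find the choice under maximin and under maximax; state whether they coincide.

Row minima: A1=135, A2=-35, A3=25, A4=-20, A5=-90
Best worst-case = 135 → A1.
Row maxima: A1=270, A2=245, A3=160, A4=185, A5=285
Best best-case = 285 → A5.

maximin → A1; maximax → A5 (disagree)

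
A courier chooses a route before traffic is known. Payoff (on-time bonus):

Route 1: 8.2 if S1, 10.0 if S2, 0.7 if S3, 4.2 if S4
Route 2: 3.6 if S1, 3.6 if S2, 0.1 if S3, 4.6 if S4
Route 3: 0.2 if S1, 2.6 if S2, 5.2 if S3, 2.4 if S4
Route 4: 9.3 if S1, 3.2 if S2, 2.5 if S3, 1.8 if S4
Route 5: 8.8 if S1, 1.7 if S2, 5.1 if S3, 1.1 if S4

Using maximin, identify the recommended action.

Route 4

Row minima: Route 1=0.7, Route 2=0.1, Route 3=0.2, Route 4=1.8, Route 5=1.1
Best worst-case = 1.8 → Route 4.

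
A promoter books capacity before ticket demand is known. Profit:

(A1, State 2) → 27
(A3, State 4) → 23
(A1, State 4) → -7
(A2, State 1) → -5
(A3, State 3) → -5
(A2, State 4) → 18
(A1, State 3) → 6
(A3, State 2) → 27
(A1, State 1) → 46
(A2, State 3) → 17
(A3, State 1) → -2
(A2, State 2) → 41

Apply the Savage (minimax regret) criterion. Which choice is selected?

A1

Column bests: State 1=46, State 2=41, State 3=17, State 4=23.
A1 regrets: 0, 14, 11, 30 → max 30
A2 regrets: 51, 0, 0, 5 → max 51
A3 regrets: 48, 14, 22, 0 → max 48
Smallest max regret = 30 → A1.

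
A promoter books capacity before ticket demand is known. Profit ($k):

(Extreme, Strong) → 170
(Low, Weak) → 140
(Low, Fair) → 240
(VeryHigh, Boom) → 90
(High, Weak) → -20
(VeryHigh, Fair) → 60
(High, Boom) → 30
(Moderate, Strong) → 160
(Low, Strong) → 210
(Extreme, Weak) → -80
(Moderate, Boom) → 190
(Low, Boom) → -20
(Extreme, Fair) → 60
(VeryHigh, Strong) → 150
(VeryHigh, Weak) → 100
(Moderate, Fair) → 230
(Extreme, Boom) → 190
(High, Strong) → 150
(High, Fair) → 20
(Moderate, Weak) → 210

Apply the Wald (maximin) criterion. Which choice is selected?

Row minima: Low=-20, Moderate=160, High=-20, VeryHigh=60, Extreme=-80
Best worst-case = 160 → Moderate.

Moderate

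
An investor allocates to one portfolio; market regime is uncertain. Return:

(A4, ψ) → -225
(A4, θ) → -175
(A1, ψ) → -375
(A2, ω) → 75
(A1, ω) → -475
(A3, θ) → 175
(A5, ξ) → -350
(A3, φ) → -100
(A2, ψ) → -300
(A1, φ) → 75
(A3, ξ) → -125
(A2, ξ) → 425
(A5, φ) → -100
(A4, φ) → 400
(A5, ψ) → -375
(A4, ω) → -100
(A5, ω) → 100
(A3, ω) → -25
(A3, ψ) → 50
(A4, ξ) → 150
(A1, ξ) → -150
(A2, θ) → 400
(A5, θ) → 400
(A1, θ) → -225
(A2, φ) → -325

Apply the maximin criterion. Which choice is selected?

Row minima: A1=-475, A2=-325, A3=-125, A4=-225, A5=-375
Best worst-case = -125 → A3.

A3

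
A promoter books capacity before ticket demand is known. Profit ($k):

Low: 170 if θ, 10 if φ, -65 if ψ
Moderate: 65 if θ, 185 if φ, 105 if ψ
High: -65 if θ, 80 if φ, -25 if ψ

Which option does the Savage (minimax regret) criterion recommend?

Moderate

Column bests: θ=170, φ=185, ψ=105.
Low regrets: 0, 175, 170 → max 175
Moderate regrets: 105, 0, 0 → max 105
High regrets: 235, 105, 130 → max 235
Smallest max regret = 105 → Moderate.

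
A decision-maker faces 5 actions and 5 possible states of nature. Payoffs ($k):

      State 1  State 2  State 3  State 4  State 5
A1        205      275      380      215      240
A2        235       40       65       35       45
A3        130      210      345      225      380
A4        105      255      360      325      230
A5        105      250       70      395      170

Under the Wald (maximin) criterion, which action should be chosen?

Row minima: A1=205, A2=35, A3=130, A4=105, A5=70
Best worst-case = 205 → A1.

A1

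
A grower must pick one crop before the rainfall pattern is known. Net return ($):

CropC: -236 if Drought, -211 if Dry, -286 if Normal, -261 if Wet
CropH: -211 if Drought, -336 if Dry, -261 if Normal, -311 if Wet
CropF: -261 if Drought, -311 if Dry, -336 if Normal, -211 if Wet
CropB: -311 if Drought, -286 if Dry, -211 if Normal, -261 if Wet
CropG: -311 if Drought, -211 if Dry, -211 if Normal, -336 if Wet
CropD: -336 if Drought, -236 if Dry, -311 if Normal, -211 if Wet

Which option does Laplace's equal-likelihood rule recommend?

Row averages: CropC=-248.5, CropH=-279.75, CropF=-279.75, CropB=-267.25, CropG=-267.25, CropD=-273.5
Highest average = -248.5 → CropC.

CropC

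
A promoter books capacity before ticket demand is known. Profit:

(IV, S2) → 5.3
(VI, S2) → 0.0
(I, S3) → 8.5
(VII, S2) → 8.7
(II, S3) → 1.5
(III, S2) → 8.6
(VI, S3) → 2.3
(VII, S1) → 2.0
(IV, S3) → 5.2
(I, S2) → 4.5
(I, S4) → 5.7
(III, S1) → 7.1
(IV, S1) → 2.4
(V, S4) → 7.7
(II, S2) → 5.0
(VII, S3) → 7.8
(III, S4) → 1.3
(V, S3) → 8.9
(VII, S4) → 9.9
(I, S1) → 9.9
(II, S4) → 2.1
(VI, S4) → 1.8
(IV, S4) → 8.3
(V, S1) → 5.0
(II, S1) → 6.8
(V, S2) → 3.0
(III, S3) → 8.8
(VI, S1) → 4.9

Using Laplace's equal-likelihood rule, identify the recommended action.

Row averages: I=7.15, II=3.85, III=6.45, IV=5.3, V=6.15, VI=2.25, VII=7.1
Highest average = 7.15 → I.

I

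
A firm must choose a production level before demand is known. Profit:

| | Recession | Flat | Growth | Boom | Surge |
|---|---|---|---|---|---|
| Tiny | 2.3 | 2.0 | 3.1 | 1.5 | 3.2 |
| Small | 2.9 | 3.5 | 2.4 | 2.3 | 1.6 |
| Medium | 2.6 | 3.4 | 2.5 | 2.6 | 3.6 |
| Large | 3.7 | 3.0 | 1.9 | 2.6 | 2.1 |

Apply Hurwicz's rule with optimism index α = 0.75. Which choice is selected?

Tiny: 0.75·3.2 + 0.25·1.5 = 2.775
Small: 0.75·3.5 + 0.25·1.6 = 3.025
Medium: 0.75·3.6 + 0.25·2.5 = 3.325
Large: 0.75·3.7 + 0.25·1.9 = 3.25
Highest Hurwicz score = 3.325 → Medium.

Medium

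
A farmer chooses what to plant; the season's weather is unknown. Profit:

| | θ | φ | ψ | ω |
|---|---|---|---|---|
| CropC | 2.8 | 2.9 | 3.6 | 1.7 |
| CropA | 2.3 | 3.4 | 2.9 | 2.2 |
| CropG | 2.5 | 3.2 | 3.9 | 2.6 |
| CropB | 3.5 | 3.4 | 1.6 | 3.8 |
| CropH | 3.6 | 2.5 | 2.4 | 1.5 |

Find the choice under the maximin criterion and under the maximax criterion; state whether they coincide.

maximin → CropG; maximax → CropG (agree)

Row minima: CropC=1.7, CropA=2.2, CropG=2.5, CropB=1.6, CropH=1.5
Best worst-case = 2.5 → CropG.
Row maxima: CropC=3.6, CropA=3.4, CropG=3.9, CropB=3.8, CropH=3.6
Best best-case = 3.9 → CropG.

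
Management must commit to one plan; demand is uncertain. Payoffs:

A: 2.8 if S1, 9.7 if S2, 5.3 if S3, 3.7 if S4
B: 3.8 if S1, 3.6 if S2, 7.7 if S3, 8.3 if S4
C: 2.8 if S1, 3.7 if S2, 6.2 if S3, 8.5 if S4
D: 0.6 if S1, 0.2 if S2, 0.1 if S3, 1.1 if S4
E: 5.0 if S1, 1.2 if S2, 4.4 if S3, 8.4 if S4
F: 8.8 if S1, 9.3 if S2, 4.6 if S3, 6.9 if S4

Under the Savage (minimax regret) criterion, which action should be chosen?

F

Column bests: S1=8.8, S2=9.7, S3=7.7, S4=8.5.
A regrets: 6.0, 0.0, 2.4, 4.8 → max 6.0
B regrets: 5.0, 6.1, 0.0, 0.2 → max 6.1
C regrets: 6.0, 6.0, 1.5, 0.0 → max 6.0
D regrets: 8.2, 9.5, 7.6, 7.4 → max 9.5
E regrets: 3.8, 8.5, 3.3, 0.1 → max 8.5
F regrets: 0.0, 0.4, 3.1, 1.6 → max 3.1
Smallest max regret = 3.1 → F.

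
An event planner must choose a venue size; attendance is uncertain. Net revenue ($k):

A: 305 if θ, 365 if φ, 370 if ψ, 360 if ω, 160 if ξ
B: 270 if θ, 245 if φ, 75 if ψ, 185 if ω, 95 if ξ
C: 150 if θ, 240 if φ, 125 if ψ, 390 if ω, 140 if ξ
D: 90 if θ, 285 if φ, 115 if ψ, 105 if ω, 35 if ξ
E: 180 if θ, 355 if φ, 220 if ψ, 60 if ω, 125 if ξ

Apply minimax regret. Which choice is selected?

Column bests: θ=305, φ=365, ψ=370, ω=390, ξ=160.
A regrets: 0, 0, 0, 30, 0 → max 30
B regrets: 35, 120, 295, 205, 65 → max 295
C regrets: 155, 125, 245, 0, 20 → max 245
D regrets: 215, 80, 255, 285, 125 → max 285
E regrets: 125, 10, 150, 330, 35 → max 330
Smallest max regret = 30 → A.

A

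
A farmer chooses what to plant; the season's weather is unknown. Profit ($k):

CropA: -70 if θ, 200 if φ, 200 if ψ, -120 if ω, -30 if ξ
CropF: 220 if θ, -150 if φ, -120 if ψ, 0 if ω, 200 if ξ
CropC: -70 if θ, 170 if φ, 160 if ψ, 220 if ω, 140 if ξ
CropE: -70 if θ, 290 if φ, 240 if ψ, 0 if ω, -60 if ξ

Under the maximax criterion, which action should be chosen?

CropE

Row maxima: CropA=200, CropF=220, CropC=220, CropE=290
Best best-case = 290 → CropE.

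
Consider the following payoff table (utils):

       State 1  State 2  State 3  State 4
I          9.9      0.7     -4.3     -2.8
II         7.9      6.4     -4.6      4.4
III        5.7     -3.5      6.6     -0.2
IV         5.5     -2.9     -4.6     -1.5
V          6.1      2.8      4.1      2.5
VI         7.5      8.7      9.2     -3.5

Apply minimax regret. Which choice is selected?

Column bests: State 1=9.9, State 2=8.7, State 3=9.2, State 4=4.4.
I regrets: 0.0, 8.0, 13.5, 7.2 → max 13.5
II regrets: 2.0, 2.3, 13.8, 0.0 → max 13.8
III regrets: 4.2, 12.2, 2.6, 4.6 → max 12.2
IV regrets: 4.4, 11.6, 13.8, 5.9 → max 13.8
V regrets: 3.8, 5.9, 5.1, 1.9 → max 5.9
VI regrets: 2.4, 0.0, 0.0, 7.9 → max 7.9
Smallest max regret = 5.9 → V.

V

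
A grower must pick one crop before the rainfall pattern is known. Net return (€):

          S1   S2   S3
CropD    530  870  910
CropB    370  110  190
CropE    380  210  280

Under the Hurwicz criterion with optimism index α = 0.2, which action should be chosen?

CropD

CropD: 0.2·910 + 0.8·530 = 606
CropB: 0.2·370 + 0.8·110 = 162
CropE: 0.2·380 + 0.8·210 = 244
Highest Hurwicz score = 606 → CropD.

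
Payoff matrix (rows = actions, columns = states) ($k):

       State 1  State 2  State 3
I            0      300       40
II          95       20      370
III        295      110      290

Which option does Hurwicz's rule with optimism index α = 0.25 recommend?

I: 0.25·300 + 0.75·0 = 75
II: 0.25·370 + 0.75·20 = 107.5
III: 0.25·295 + 0.75·110 = 156.25
Highest Hurwicz score = 156.25 → III.

III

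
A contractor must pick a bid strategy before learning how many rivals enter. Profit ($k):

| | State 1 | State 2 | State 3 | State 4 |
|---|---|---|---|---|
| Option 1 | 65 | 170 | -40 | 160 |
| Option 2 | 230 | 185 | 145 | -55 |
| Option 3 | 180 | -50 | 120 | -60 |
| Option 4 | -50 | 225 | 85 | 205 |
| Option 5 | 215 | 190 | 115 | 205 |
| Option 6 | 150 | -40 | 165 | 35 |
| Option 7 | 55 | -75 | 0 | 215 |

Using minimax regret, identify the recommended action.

Column bests: State 1=230, State 2=225, State 3=165, State 4=215.
Option 1 regrets: 165, 55, 205, 55 → max 205
Option 2 regrets: 0, 40, 20, 270 → max 270
Option 3 regrets: 50, 275, 45, 275 → max 275
Option 4 regrets: 280, 0, 80, 10 → max 280
Option 5 regrets: 15, 35, 50, 10 → max 50
Option 6 regrets: 80, 265, 0, 180 → max 265
Option 7 regrets: 175, 300, 165, 0 → max 300
Smallest max regret = 50 → Option 5.

Option 5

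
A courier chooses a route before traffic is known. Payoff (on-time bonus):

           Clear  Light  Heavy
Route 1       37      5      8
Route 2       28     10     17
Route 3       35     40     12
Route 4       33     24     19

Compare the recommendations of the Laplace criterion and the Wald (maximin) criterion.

Row averages: Route 1=50/3, Route 2=55/3, Route 3=29, Route 4=76/3
Highest average = 29 → Route 3.
Row minima: Route 1=5, Route 2=10, Route 3=12, Route 4=19
Best worst-case = 19 → Route 4.

laplace → Route 3; maximin → Route 4 (disagree)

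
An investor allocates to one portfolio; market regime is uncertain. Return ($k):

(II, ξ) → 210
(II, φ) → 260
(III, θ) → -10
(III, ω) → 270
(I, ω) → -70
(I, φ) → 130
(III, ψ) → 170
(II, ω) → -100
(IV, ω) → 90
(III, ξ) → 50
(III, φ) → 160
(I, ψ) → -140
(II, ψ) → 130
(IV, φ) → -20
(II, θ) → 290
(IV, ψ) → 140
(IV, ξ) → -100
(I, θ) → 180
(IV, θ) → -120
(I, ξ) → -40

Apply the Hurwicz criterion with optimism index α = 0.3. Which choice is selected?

I: 0.3·180 + 0.7·(-140) = -44
II: 0.3·290 + 0.7·(-100) = 17
III: 0.3·270 + 0.7·(-10) = 74
IV: 0.3·140 + 0.7·(-120) = -42
Highest Hurwicz score = 74 → III.

III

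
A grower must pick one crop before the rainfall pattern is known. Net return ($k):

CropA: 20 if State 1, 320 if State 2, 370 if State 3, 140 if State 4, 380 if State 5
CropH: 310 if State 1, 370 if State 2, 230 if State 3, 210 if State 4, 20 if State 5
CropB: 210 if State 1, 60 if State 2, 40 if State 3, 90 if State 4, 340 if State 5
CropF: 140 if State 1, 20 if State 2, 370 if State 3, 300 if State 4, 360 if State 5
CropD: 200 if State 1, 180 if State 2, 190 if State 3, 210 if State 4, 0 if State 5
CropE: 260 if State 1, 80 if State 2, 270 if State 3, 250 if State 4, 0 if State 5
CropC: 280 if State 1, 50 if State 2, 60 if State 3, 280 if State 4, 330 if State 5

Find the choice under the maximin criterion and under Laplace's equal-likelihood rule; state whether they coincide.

maximin → CropC; laplace → CropA (disagree)

Row minima: CropA=20, CropH=20, CropB=40, CropF=20, CropD=0, CropE=0, CropC=50
Best worst-case = 50 → CropC.
Row averages: CropA=246, CropH=228, CropB=148, CropF=238, CropD=156, CropE=172, CropC=200
Highest average = 246 → CropA.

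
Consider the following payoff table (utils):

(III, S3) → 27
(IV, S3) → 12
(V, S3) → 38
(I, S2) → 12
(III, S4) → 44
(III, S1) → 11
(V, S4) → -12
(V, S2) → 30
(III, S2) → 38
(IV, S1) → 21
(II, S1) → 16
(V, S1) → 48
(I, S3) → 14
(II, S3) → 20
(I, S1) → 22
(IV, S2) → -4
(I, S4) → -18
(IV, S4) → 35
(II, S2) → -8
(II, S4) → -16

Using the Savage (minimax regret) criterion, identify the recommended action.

Column bests: S1=48, S2=38, S3=38, S4=44.
I regrets: 26, 26, 24, 62 → max 62
II regrets: 32, 46, 18, 60 → max 60
III regrets: 37, 0, 11, 0 → max 37
IV regrets: 27, 42, 26, 9 → max 42
V regrets: 0, 8, 0, 56 → max 56
Smallest max regret = 37 → III.

III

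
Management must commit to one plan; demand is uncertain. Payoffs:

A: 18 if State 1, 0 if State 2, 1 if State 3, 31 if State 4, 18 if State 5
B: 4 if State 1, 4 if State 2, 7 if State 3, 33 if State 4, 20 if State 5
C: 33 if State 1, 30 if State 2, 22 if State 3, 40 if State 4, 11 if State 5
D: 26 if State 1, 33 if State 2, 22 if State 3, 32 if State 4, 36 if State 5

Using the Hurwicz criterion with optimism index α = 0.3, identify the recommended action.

A: 0.3·31 + 0.7·0 = 9.3
B: 0.3·33 + 0.7·4 = 12.7
C: 0.3·40 + 0.7·11 = 19.7
D: 0.3·36 + 0.7·22 = 26.2
Highest Hurwicz score = 26.2 → D.

D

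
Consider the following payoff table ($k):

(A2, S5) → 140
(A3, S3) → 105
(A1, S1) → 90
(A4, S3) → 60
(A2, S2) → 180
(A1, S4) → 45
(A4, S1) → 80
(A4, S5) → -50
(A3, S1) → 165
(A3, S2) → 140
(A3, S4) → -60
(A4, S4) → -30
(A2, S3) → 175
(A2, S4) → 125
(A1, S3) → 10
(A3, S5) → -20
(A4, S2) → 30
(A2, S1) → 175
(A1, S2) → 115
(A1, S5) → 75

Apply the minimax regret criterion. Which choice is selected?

Column bests: S1=175, S2=180, S3=175, S4=125, S5=140.
A1 regrets: 85, 65, 165, 80, 65 → max 165
A2 regrets: 0, 0, 0, 0, 0 → max 0
A3 regrets: 10, 40, 70, 185, 160 → max 185
A4 regrets: 95, 150, 115, 155, 190 → max 190
Smallest max regret = 0 → A2.

A2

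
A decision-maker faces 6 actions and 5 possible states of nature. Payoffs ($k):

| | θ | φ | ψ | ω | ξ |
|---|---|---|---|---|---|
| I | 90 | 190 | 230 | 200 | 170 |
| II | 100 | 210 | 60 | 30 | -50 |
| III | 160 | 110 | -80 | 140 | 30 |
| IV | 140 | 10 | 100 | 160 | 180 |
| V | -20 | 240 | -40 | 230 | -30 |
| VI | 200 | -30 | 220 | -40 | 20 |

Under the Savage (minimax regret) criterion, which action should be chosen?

I

Column bests: θ=200, φ=240, ψ=230, ω=230, ξ=180.
I regrets: 110, 50, 0, 30, 10 → max 110
II regrets: 100, 30, 170, 200, 230 → max 230
III regrets: 40, 130, 310, 90, 150 → max 310
IV regrets: 60, 230, 130, 70, 0 → max 230
V regrets: 220, 0, 270, 0, 210 → max 270
VI regrets: 0, 270, 10, 270, 160 → max 270
Smallest max regret = 110 → I.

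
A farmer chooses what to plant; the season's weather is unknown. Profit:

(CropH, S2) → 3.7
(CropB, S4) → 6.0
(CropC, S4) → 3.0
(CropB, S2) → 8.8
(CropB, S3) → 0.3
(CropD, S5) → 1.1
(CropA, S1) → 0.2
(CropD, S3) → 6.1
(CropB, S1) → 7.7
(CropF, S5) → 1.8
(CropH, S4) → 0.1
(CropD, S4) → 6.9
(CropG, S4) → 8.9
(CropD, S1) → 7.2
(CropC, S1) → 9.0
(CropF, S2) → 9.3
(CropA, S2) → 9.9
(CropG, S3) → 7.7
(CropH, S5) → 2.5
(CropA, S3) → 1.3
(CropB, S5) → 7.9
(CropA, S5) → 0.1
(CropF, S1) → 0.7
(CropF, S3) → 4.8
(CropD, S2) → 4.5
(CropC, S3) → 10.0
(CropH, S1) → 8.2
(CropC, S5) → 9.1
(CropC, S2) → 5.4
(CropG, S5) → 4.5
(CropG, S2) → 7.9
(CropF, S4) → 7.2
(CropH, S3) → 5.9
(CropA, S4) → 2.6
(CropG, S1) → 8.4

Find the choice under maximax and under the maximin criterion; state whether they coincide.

maximax → CropC; maximin → CropG (disagree)

Row maxima: CropA=9.9, CropG=8.9, CropF=9.3, CropH=8.2, CropC=10.0, CropB=8.8, CropD=7.2
Best best-case = 10.0 → CropC.
Row minima: CropA=0.1, CropG=4.5, CropF=0.7, CropH=0.1, CropC=3.0, CropB=0.3, CropD=1.1
Best worst-case = 4.5 → CropG.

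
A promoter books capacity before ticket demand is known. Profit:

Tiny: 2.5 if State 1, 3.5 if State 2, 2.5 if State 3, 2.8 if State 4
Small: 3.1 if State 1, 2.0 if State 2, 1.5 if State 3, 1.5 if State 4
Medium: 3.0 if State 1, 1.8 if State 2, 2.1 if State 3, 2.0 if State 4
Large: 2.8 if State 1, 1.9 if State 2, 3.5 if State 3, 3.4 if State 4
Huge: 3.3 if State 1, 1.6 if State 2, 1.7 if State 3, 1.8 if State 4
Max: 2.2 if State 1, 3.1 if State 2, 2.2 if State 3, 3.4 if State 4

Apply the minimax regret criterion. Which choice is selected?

Column bests: State 1=3.3, State 2=3.5, State 3=3.5, State 4=3.4.
Tiny regrets: 0.8, 0.0, 1.0, 0.6 → max 1.0
Small regrets: 0.2, 1.5, 2.0, 1.9 → max 2.0
Medium regrets: 0.3, 1.7, 1.4, 1.4 → max 1.7
Large regrets: 0.5, 1.6, 0.0, 0.0 → max 1.6
Huge regrets: 0.0, 1.9, 1.8, 1.6 → max 1.9
Max regrets: 1.1, 0.4, 1.3, 0.0 → max 1.3
Smallest max regret = 1.0 → Tiny.

Tiny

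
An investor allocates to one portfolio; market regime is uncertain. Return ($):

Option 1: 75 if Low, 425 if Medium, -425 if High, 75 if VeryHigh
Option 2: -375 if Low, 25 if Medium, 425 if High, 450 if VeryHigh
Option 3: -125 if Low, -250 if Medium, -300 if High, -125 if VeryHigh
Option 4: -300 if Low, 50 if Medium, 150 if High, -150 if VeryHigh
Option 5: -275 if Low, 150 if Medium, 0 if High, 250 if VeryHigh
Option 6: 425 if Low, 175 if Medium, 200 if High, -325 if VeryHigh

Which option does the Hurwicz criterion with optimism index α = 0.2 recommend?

Option 5

Option 1: 0.2·425 + 0.8·(-425) = -255
Option 2: 0.2·450 + 0.8·(-375) = -210
Option 3: 0.2·(-125) + 0.8·(-300) = -265
Option 4: 0.2·150 + 0.8·(-300) = -210
Option 5: 0.2·250 + 0.8·(-275) = -170
Option 6: 0.2·425 + 0.8·(-325) = -175
Highest Hurwicz score = -170 → Option 5.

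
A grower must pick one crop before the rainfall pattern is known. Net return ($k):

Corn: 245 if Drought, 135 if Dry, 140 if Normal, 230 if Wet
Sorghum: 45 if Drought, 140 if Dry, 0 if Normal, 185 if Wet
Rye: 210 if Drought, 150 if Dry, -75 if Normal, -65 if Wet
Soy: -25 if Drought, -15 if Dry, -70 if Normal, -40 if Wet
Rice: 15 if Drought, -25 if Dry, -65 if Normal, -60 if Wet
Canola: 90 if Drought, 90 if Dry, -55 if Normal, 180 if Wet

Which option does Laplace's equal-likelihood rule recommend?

Corn

Row averages: Corn=187.5, Sorghum=92.5, Rye=55, Soy=-37.5, Rice=-33.75, Canola=76.25
Highest average = 187.5 → Corn.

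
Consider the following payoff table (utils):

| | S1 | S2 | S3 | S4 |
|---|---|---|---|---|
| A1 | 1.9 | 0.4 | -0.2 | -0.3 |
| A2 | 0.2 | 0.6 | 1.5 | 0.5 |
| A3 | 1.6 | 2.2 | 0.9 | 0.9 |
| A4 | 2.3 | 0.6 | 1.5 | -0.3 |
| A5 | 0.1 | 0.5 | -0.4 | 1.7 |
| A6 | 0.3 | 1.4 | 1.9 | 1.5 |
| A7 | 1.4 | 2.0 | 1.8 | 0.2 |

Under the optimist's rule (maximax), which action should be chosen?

A4

Row maxima: A1=1.9, A2=1.5, A3=2.2, A4=2.3, A5=1.7, A6=1.9, A7=2.0
Best best-case = 2.3 → A4.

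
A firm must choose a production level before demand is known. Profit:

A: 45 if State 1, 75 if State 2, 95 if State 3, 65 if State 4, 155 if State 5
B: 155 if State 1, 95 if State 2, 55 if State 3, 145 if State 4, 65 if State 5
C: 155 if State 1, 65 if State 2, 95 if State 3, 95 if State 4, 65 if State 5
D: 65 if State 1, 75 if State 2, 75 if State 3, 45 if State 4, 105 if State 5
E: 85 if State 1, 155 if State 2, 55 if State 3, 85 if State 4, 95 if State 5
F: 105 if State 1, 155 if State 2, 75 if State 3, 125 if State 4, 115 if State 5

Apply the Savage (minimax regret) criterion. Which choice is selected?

Column bests: State 1=155, State 2=155, State 3=95, State 4=145, State 5=155.
A regrets: 110, 80, 0, 80, 0 → max 110
B regrets: 0, 60, 40, 0, 90 → max 90
C regrets: 0, 90, 0, 50, 90 → max 90
D regrets: 90, 80, 20, 100, 50 → max 100
E regrets: 70, 0, 40, 60, 60 → max 70
F regrets: 50, 0, 20, 20, 40 → max 50
Smallest max regret = 50 → F.

F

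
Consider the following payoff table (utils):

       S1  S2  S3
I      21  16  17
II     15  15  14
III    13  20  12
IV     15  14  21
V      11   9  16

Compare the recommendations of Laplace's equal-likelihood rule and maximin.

Row averages: I=18, II=44/3, III=15, IV=50/3, V=12
Highest average = 18 → I.
Row minima: I=16, II=14, III=12, IV=14, V=9
Best worst-case = 16 → I.

laplace → I; maximin → I (agree)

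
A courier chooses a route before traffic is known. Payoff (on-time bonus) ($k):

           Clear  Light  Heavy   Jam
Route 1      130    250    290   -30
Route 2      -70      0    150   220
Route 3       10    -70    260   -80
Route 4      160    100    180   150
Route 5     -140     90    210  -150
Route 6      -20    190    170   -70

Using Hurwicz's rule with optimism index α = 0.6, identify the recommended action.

Route 1

Route 1: 0.6·290 + 0.4·(-30) = 162
Route 2: 0.6·220 + 0.4·(-70) = 104
Route 3: 0.6·260 + 0.4·(-80) = 124
Route 4: 0.6·180 + 0.4·100 = 148
Route 5: 0.6·210 + 0.4·(-150) = 66
Route 6: 0.6·190 + 0.4·(-70) = 86
Highest Hurwicz score = 162 → Route 1.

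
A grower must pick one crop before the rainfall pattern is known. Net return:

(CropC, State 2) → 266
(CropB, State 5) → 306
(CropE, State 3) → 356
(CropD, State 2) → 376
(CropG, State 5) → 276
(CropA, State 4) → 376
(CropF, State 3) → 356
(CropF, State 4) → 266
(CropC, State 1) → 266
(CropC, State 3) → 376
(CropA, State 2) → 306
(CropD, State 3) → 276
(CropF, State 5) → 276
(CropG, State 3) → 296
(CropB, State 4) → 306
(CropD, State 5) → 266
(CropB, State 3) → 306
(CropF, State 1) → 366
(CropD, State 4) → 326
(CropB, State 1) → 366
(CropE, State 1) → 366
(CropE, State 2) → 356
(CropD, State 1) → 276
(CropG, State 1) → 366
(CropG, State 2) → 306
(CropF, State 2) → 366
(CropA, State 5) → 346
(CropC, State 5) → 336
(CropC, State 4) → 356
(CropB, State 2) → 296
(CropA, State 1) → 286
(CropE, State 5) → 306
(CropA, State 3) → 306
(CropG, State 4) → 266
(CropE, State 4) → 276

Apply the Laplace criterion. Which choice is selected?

Row averages: CropB=316, CropG=302, CropD=304, CropF=326, CropA=324, CropE=332, CropC=320
Highest average = 332 → CropE.

CropE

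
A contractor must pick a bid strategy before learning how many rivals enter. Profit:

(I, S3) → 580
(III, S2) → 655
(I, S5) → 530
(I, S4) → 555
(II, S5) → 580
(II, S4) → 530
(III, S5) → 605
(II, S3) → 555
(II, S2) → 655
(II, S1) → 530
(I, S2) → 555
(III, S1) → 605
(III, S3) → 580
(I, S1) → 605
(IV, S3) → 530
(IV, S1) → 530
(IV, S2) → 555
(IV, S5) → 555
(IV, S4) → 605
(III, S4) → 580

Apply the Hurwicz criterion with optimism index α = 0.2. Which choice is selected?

I: 0.2·605 + 0.8·530 = 545
II: 0.2·655 + 0.8·530 = 555
III: 0.2·655 + 0.8·580 = 595
IV: 0.2·605 + 0.8·530 = 545
Highest Hurwicz score = 595 → III.

III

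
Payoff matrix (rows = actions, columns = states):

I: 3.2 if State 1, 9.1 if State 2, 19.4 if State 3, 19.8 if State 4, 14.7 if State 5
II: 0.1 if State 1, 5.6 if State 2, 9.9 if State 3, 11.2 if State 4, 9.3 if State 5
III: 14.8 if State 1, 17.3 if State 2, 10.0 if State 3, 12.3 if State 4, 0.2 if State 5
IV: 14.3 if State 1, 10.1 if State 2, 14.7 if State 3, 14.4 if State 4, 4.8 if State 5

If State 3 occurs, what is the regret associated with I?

0.0

Best payoff under State 3 is 19.4.
Regret = 19.4 − 19.4 = 0.0.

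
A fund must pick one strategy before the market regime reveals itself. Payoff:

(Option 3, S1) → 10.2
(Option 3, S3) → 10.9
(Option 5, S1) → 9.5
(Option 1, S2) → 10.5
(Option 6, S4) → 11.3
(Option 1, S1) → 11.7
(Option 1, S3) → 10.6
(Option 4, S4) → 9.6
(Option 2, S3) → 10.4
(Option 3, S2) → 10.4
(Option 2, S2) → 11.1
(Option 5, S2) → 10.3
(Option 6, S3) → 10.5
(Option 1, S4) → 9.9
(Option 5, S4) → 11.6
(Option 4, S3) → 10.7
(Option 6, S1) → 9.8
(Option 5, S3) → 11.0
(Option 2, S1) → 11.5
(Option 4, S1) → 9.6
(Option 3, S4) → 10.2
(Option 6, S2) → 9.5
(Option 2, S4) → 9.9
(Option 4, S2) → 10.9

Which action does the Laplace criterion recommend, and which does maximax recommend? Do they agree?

Row averages: Option 1=10.675, Option 2=10.725, Option 3=10.425, Option 4=10.2, Option 5=10.6, Option 6=10.275
Highest average = 10.725 → Option 2.
Row maxima: Option 1=11.7, Option 2=11.5, Option 3=10.9, Option 4=10.9, Option 5=11.6, Option 6=11.3
Best best-case = 11.7 → Option 1.

laplace → Option 2; maximax → Option 1 (disagree)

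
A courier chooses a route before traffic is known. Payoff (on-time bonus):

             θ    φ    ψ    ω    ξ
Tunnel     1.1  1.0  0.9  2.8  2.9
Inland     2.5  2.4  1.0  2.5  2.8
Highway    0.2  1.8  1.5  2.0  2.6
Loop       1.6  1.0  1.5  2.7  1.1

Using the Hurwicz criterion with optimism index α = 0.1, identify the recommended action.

Tunnel: 0.1·2.9 + 0.9·0.9 = 1.1
Inland: 0.1·2.8 + 0.9·1.0 = 1.18
Highway: 0.1·2.6 + 0.9·0.2 = 0.44
Loop: 0.1·2.7 + 0.9·1.0 = 1.17
Highest Hurwicz score = 1.18 → Inland.

Inland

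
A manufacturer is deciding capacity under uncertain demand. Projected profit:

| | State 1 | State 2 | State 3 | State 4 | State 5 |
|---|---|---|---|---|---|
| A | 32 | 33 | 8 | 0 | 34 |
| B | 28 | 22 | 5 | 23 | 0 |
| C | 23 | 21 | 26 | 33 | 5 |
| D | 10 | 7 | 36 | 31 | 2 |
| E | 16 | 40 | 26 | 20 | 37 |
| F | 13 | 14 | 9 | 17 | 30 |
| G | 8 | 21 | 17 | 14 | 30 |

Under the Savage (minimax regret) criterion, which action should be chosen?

Column bests: State 1=32, State 2=40, State 3=36, State 4=33, State 5=37.
A regrets: 0, 7, 28, 33, 3 → max 33
B regrets: 4, 18, 31, 10, 37 → max 37
C regrets: 9, 19, 10, 0, 32 → max 32
D regrets: 22, 33, 0, 2, 35 → max 35
E regrets: 16, 0, 10, 13, 0 → max 16
F regrets: 19, 26, 27, 16, 7 → max 27
G regrets: 24, 19, 19, 19, 7 → max 24
Smallest max regret = 16 → E.

E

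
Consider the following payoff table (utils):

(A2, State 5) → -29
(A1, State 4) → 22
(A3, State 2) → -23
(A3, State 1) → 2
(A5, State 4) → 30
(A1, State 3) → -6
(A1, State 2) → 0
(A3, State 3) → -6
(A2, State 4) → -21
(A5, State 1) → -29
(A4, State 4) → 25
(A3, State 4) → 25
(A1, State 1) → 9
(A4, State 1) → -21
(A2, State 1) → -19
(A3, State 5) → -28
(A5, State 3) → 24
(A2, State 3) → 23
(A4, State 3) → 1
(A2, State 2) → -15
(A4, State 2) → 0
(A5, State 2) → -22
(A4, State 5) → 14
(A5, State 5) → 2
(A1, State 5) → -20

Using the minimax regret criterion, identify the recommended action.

A4

Column bests: State 1=9, State 2=0, State 3=24, State 4=30, State 5=14.
A1 regrets: 0, 0, 30, 8, 34 → max 34
A2 regrets: 28, 15, 1, 51, 43 → max 51
A3 regrets: 7, 23, 30, 5, 42 → max 42
A4 regrets: 30, 0, 23, 5, 0 → max 30
A5 regrets: 38, 22, 0, 0, 12 → max 38
Smallest max regret = 30 → A4.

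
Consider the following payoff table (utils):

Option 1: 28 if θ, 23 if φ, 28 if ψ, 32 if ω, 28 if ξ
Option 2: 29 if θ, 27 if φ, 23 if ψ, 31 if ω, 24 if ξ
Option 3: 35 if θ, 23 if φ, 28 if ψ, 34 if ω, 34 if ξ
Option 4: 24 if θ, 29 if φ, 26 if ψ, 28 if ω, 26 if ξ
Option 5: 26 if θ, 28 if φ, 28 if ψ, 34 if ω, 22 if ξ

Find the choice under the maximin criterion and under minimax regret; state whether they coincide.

maximin → Option 4; minimax regret → Option 3 (disagree)

Row minima: Option 1=23, Option 2=23, Option 3=23, Option 4=24, Option 5=22
Best worst-case = 24 → Option 4.
Column bests: θ=35, φ=29, ψ=28, ω=34, ξ=34.
Option 1 regrets: 7, 6, 0, 2, 6 → max 7
Option 2 regrets: 6, 2, 5, 3, 10 → max 10
Option 3 regrets: 0, 6, 0, 0, 0 → max 6
Option 4 regrets: 11, 0, 2, 6, 8 → max 11
Option 5 regrets: 9, 1, 0, 0, 12 → max 12
Smallest max regret = 6 → Option 3.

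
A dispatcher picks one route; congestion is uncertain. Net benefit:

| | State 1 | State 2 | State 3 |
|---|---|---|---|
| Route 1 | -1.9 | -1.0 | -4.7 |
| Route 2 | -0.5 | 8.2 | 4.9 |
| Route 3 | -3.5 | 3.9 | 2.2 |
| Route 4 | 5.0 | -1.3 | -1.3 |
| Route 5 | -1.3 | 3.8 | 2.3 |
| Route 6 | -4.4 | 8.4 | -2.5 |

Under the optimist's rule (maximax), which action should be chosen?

Row maxima: Route 1=-1.0, Route 2=8.2, Route 3=3.9, Route 4=5.0, Route 5=3.8, Route 6=8.4
Best best-case = 8.4 → Route 6.

Route 6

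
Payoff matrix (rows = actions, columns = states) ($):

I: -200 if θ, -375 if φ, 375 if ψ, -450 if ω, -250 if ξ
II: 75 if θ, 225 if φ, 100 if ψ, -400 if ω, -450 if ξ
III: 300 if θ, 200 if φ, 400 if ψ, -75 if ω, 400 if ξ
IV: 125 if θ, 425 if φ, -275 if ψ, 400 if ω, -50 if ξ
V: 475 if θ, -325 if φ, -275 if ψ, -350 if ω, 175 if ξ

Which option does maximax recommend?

V

Row maxima: I=375, II=225, III=400, IV=425, V=475
Best best-case = 475 → V.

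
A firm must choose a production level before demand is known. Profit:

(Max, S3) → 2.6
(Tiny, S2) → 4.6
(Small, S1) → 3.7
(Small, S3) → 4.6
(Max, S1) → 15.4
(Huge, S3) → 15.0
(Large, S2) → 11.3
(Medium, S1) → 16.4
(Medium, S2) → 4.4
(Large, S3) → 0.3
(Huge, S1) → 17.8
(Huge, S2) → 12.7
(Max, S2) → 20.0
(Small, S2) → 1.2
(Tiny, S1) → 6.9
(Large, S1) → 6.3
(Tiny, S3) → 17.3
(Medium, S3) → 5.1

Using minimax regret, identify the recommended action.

Column bests: S1=17.8, S2=20.0, S3=17.3.
Tiny regrets: 10.9, 15.4, 0.0 → max 15.4
Small regrets: 14.1, 18.8, 12.7 → max 18.8
Medium regrets: 1.4, 15.6, 12.2 → max 15.6
Large regrets: 11.5, 8.7, 17.0 → max 17.0
Huge regrets: 0.0, 7.3, 2.3 → max 7.3
Max regrets: 2.4, 0.0, 14.7 → max 14.7
Smallest max regret = 7.3 → Huge.

Huge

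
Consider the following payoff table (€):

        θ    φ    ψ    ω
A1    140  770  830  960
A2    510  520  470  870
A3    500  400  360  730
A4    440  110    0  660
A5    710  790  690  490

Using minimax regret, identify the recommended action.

A2

Column bests: θ=710, φ=790, ψ=830, ω=960.
A1 regrets: 570, 20, 0, 0 → max 570
A2 regrets: 200, 270, 360, 90 → max 360
A3 regrets: 210, 390, 470, 230 → max 470
A4 regrets: 270, 680, 830, 300 → max 830
A5 regrets: 0, 0, 140, 470 → max 470
Smallest max regret = 360 → A2.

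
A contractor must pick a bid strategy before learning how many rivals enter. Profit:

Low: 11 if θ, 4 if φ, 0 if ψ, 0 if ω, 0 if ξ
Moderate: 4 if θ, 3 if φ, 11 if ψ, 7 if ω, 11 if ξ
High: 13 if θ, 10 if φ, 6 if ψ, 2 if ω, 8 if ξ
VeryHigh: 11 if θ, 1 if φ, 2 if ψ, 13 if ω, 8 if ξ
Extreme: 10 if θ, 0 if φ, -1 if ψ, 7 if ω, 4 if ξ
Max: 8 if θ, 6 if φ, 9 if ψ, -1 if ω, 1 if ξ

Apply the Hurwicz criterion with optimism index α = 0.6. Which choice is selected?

High

Low: 0.6·11 + 0.4·0 = 6.6
Moderate: 0.6·11 + 0.4·3 = 7.8
High: 0.6·13 + 0.4·2 = 8.6
VeryHigh: 0.6·13 + 0.4·1 = 8.2
Extreme: 0.6·10 + 0.4·(-1) = 5.6
Max: 0.6·9 + 0.4·(-1) = 5
Highest Hurwicz score = 8.6 → High.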